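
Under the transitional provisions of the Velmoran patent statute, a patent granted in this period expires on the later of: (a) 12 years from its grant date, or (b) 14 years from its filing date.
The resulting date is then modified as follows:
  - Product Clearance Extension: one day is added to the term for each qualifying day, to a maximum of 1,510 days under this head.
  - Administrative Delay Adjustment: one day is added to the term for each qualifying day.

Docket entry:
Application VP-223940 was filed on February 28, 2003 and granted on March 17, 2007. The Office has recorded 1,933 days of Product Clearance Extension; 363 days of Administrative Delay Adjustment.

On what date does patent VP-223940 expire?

2024-05-02

(a) grant + 12 years → 17 March 2019.
(b) filing + 14 years → 28 February 2017.
Later of the two: 17 March 2019.
Product Clearance Extension: 1933 days claimed exceeds the 1510-day cap, so +1510 days → 5 May 2023.
Administrative Delay Adjustment: +363 days → 2 May 2024.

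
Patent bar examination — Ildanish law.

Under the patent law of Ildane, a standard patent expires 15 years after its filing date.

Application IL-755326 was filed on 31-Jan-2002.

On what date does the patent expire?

Filing date + 15 years → 31 January 2017.

2017-01-31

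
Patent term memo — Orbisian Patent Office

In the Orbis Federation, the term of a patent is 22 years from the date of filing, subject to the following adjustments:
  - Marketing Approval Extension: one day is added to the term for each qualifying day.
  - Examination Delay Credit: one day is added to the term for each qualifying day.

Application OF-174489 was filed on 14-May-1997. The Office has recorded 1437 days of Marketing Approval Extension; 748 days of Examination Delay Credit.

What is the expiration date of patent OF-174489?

Base term: filing date + 22 years → 14 May 2019.
Marketing Approval Extension: +1437 days → 20 April 2023.
Examination Delay Credit: +748 days → 7 May 2025.

May 7, 2025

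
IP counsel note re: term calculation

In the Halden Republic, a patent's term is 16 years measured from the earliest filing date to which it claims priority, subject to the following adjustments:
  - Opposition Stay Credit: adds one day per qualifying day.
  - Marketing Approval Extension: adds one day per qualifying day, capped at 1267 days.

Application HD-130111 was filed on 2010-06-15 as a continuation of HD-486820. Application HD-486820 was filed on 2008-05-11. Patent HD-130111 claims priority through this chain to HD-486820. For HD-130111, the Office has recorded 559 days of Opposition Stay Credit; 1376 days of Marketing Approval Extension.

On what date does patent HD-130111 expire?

Earliest priority filing: 11 May 2008.
Base term: 11 May 2008 + 16 years → 11 May 2024.
Opposition Stay Credit: +559 days → 21 November 2025.
Marketing Approval Extension: 1376 days claimed exceeds the 1267-day cap, so +1267 days → 11 May 2029.

2029-05-11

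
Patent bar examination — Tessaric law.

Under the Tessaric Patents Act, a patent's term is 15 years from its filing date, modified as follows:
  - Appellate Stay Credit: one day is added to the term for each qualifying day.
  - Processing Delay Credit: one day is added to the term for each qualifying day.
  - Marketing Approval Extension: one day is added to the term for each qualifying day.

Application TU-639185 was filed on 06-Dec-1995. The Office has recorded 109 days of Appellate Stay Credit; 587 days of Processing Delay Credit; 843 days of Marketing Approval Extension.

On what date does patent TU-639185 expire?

Base term: filing date + 15 years → 6 December 2010.
Appellate Stay Credit: +109 days → 25 March 2011.
Processing Delay Credit: +587 days → 1 November 2012.
Marketing Approval Extension: +843 days → 22 February 2015.

February 22, 2015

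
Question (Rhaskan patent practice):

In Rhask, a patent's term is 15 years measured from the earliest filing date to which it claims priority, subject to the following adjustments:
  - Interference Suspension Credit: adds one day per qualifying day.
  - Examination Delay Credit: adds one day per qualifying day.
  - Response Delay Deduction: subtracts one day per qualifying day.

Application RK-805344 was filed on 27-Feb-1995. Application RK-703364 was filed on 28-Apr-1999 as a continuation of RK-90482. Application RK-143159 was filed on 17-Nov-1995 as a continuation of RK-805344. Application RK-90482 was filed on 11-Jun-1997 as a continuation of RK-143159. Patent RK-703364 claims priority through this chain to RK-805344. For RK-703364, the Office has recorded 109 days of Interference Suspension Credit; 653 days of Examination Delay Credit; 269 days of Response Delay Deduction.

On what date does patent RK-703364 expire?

Earliest priority filing: 27 February 1995.
Base term: 27 February 1995 + 15 years → 27 February 2010.
Interference Suspension Credit: +109 days → 16 June 2010.
Examination Delay Credit: +653 days → 30 March 2012.
Response Delay Deduction: −269 days → 5 July 2011.

2011-07-05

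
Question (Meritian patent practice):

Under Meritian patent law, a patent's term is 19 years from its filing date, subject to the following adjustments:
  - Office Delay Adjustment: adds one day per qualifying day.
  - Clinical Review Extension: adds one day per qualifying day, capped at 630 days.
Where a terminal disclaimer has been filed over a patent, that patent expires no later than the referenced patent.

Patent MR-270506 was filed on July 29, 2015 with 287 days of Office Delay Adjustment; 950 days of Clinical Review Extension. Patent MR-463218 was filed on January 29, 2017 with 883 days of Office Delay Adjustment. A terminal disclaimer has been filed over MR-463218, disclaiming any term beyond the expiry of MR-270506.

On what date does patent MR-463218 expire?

Natural term of MR-463218:
  Base: filing + 19 years → 29 January 2036.
  Office Delay Adjustment: +883 days → 30 June 2038.
Expiry of referenced patent MR-270506:
  Base: filing + 19 years → 29 July 2034.
  Office Delay Adjustment: +287 days → 12 May 2035.
  Clinical Review Extension: 950 days claimed exceeds the 630-day cap, so +630 days → 31 January 2037.
Terminal disclaimer: MR-463218 expires on the earlier of 30 June 2038 and 31 January 2037.

January 31, 2037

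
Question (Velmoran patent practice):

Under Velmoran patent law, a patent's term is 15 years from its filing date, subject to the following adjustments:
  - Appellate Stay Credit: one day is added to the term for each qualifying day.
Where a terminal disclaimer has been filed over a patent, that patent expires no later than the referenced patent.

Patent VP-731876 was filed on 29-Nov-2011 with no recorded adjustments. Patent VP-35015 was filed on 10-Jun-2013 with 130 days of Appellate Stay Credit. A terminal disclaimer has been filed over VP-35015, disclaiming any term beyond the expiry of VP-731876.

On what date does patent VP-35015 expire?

Natural term of VP-35015:
  Base: filing + 15 years → 10 June 2028.
  Appellate Stay Credit: +130 days → 18 October 2028.
Expiry of referenced patent VP-731876:
  Base: filing + 15 years → 29 November 2026.
Terminal disclaimer: VP-35015 expires on the earlier of 18 October 2028 and 29 November 2026.

2026-11-29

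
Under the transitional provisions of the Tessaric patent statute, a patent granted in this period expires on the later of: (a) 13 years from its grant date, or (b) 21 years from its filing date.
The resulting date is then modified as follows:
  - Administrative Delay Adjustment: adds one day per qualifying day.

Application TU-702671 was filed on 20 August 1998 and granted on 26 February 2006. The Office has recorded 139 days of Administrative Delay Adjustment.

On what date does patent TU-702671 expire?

(a) grant + 13 years → 26 February 2019.
(b) filing + 21 years → 20 August 2019.
Later of the two: 20 August 2019.
Administrative Delay Adjustment: +139 days → 6 January 2020.

January 6, 2020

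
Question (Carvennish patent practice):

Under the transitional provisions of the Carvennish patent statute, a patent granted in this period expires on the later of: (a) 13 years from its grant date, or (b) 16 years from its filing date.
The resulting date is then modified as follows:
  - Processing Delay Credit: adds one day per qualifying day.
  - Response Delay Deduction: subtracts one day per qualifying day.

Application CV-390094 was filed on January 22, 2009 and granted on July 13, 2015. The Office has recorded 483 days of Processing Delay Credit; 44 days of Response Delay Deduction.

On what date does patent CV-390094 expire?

(a) grant + 13 years → 13 July 2028.
(b) filing + 16 years → 22 January 2025.
Later of the two: 13 July 2028.
Processing Delay Credit: +483 days → 8 November 2029.
Response Delay Deduction: −44 days → 25 September 2029.

2029-09-25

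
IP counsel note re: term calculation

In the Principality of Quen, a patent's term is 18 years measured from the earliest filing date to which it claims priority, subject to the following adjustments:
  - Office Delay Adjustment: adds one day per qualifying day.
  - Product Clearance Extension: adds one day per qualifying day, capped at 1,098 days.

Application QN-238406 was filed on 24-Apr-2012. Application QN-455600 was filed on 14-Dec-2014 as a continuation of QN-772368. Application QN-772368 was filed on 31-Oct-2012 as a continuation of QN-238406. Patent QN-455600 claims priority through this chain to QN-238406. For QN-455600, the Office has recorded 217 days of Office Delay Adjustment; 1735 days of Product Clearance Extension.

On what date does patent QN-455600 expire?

Earliest priority filing: 24 April 2012.
Base term: 24 April 2012 + 18 years → 24 April 2030.
Office Delay Adjustment: +217 days → 27 November 2030.
Product Clearance Extension: 1735 days claimed exceeds the 1098-day cap, so +1098 days → 29 November 2033.

2033-11-29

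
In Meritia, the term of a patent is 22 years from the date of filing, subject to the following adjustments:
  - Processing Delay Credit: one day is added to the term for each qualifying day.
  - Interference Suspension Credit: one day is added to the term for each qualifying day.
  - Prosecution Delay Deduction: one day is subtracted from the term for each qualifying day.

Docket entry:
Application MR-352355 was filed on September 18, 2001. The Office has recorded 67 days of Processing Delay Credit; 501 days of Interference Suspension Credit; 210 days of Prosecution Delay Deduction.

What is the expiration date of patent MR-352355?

September 10, 2024

Base term: filing date + 22 years → 18 September 2023.
Processing Delay Credit: +67 days → 24 November 2023.
Interference Suspension Credit: +501 days → 8 April 2025.
Prosecution Delay Deduction: −210 days → 10 September 2024.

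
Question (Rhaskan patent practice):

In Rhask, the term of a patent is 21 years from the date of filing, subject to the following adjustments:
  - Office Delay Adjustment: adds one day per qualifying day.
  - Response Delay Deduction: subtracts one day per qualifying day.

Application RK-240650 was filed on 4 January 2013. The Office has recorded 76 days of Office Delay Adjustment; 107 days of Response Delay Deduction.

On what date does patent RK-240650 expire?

December 4, 2033

Base term: filing date + 21 years → 4 January 2034.
Office Delay Adjustment: +76 days → 21 March 2034.
Response Delay Deduction: −107 days → 4 December 2033.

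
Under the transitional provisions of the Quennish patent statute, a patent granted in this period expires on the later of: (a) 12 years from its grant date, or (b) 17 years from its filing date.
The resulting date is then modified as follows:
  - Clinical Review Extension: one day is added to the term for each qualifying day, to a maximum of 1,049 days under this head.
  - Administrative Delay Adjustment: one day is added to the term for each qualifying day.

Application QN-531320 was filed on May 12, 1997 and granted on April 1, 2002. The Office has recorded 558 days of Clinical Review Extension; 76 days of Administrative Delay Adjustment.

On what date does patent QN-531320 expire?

2016-02-05

(a) grant + 12 years → 1 April 2014.
(b) filing + 17 years → 12 May 2014.
Later of the two: 12 May 2014.
Clinical Review Extension: 558 days (within the 1049-day cap) → +558 days → 21 November 2015.
Administrative Delay Adjustment: +76 days → 5 February 2016.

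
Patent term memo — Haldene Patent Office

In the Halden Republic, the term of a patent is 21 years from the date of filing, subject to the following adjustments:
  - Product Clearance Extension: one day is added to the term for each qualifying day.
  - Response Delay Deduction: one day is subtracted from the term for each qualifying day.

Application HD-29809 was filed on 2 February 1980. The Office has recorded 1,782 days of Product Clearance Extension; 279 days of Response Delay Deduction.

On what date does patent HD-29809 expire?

2005-03-16

Base term: filing date + 21 years → 2 February 2001.
Product Clearance Extension: +1782 days → 20 December 2005.
Response Delay Deduction: −279 days → 16 March 2005.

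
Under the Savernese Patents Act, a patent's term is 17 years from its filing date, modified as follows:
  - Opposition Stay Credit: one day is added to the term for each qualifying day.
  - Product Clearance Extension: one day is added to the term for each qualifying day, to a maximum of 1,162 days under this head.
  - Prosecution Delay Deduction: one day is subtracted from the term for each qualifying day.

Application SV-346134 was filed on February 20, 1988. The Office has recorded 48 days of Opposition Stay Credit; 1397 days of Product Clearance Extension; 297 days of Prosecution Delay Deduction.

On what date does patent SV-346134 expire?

2007-08-22

Base term: filing date + 17 years → 20 February 2005.
Opposition Stay Credit: +48 days → 9 April 2005.
Product Clearance Extension: 1397 days claimed exceeds the 1162-day cap, so +1162 days → 14 June 2008.
Prosecution Delay Deduction: −297 days → 22 August 2007.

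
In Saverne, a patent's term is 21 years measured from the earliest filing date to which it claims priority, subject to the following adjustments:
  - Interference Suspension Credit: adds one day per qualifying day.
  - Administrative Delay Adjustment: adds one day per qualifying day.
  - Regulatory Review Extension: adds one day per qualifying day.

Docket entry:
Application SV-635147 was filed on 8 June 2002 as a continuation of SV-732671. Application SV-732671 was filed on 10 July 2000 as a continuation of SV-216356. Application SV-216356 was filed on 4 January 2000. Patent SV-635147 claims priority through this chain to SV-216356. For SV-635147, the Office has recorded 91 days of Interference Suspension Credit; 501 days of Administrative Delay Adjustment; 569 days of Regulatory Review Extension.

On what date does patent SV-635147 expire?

Earliest priority filing: 4 January 2000.
Base term: 4 January 2000 + 21 years → 4 January 2021.
Interference Suspension Credit: +91 days → 5 April 2021.
Administrative Delay Adjustment: +501 days → 19 August 2022.
Regulatory Review Extension: +569 days → 10 March 2024.

March 10, 2024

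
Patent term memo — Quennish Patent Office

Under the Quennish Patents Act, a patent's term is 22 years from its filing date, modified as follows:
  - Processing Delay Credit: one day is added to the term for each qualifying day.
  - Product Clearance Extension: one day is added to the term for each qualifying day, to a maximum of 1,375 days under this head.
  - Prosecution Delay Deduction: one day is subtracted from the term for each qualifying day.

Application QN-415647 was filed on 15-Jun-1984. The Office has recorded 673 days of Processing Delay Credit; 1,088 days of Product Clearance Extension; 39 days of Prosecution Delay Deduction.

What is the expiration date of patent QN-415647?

Base term: filing date + 22 years → 15 June 2006.
Processing Delay Credit: +673 days → 18 April 2008.
Product Clearance Extension: 1088 days (within the 1375-day cap) → +1088 days → 11 April 2011.
Prosecution Delay Deduction: −39 days → 3 March 2011.

March 3, 2011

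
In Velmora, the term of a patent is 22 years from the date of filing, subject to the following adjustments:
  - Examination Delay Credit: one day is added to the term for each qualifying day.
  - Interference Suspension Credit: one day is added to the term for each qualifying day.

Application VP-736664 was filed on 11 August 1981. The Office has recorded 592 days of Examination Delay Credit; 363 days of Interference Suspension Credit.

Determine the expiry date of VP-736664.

Base term: filing date + 22 years → 11 August 2003.
Examination Delay Credit: +592 days → 25 March 2005.
Interference Suspension Credit: +363 days → 23 March 2006.

2006-03-23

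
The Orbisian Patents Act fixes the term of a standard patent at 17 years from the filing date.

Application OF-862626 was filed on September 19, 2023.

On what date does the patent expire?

September 19, 2040

Filing date + 17 years → 19 September 2040.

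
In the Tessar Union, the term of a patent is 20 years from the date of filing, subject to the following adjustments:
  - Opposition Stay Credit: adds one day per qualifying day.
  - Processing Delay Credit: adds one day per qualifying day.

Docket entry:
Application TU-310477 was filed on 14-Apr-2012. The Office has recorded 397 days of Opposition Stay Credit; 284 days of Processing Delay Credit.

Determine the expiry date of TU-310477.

2034-02-24

Base term: filing date + 20 years → 14 April 2032.
Opposition Stay Credit: +397 days → 16 May 2033.
Processing Delay Credit: +284 days → 24 February 2034.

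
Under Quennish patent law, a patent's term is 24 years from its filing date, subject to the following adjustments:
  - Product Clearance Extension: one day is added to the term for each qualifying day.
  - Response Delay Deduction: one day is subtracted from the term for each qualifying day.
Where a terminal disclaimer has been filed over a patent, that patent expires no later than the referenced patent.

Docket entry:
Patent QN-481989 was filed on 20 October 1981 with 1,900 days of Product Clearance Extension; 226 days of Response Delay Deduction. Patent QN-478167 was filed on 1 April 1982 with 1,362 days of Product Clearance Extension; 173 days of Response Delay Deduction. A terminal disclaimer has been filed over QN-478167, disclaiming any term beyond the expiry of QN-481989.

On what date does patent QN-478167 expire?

Natural term of QN-478167:
  Base: filing + 24 years → 1 April 2006.
  Product Clearance Extension: +1362 days → 23 December 2009.
  Response Delay Deduction: −173 days → 3 July 2009.
Expiry of referenced patent QN-481989:
  Base: filing + 24 years → 20 October 2005.
  Product Clearance Extension: +1900 days → 2 January 2011.
  Response Delay Deduction: −226 days → 21 May 2010.
Terminal disclaimer: QN-478167 expires on the earlier of 3 July 2009 and 21 May 2010.

July 3, 2009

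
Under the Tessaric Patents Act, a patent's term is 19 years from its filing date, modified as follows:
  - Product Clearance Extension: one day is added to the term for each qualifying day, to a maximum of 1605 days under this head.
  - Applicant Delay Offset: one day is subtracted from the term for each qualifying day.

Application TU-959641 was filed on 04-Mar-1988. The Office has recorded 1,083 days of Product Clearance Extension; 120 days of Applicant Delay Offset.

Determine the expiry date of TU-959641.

2009-10-22

Base term: filing date + 19 years → 4 March 2007.
Product Clearance Extension: 1083 days (within the 1605-day cap) → +1083 days → 19 February 2010.
Applicant Delay Offset: −120 days → 22 October 2009.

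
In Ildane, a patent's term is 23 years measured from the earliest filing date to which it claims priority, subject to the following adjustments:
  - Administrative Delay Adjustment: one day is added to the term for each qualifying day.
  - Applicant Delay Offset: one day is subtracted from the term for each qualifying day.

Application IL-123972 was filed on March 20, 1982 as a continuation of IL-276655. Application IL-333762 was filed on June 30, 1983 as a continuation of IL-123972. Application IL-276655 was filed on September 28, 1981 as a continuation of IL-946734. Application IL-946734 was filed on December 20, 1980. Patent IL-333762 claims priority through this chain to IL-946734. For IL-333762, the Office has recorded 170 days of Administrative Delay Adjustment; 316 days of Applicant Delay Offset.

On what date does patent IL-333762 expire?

2003-07-27

Earliest priority filing: 20 December 1980.
Base term: 20 December 1980 + 23 years → 20 December 2003.
Administrative Delay Adjustment: +170 days → 7 June 2004.
Applicant Delay Offset: −316 days → 27 July 2003.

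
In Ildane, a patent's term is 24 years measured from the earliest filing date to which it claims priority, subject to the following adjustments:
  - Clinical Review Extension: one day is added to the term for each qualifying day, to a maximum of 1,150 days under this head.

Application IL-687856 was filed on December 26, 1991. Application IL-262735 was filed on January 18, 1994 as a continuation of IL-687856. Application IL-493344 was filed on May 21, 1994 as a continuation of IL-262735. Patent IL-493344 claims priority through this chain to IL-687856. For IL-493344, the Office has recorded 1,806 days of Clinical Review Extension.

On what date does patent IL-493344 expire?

February 18, 2019

Earliest priority filing: 26 December 1991.
Base term: 26 December 1991 + 24 years → 26 December 2015.
Clinical Review Extension: 1806 days claimed exceeds the 1150-day cap, so +1150 days → 18 February 2019.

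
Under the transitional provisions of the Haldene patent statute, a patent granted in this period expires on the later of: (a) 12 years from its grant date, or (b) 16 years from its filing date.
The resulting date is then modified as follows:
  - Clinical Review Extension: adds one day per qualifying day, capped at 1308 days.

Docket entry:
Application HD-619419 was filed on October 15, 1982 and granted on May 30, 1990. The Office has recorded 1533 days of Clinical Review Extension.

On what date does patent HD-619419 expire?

(a) grant + 12 years → 30 May 2002.
(b) filing + 16 years → 15 October 1998.
Later of the two: 30 May 2002.
Clinical Review Extension: 1533 days claimed exceeds the 1308-day cap, so +1308 days → 28 December 2005.

December 28, 2005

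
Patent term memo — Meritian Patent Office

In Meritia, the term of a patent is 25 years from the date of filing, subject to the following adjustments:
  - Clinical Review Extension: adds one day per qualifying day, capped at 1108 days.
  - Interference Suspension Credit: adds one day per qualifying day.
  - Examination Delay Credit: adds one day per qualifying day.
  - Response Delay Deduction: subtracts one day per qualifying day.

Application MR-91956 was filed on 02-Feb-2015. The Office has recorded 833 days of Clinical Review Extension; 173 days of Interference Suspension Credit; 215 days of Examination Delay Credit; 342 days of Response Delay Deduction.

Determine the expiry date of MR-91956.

June 30, 2042

Base term: filing date + 25 years → 2 February 2040.
Clinical Review Extension: 833 days (within the 1108-day cap) → +833 days → 15 May 2042.
Interference Suspension Credit: +173 days → 4 November 2042.
Examination Delay Credit: +215 days → 7 June 2043.
Response Delay Deduction: −342 days → 30 June 2042.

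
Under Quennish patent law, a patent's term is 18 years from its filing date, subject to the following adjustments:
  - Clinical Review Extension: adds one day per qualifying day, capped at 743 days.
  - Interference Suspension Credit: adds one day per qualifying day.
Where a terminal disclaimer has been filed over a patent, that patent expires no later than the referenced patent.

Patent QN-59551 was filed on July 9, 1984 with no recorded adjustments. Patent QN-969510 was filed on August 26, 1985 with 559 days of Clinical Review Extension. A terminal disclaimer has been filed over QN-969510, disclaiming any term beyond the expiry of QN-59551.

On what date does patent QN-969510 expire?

Natural term of QN-969510:
  Base: filing + 18 years → 26 August 2003.
  Clinical Review Extension: 559 days (within the 743-day cap) → +559 days → 7 March 2005.
Expiry of referenced patent QN-59551:
  Base: filing + 18 years → 9 July 2002.
Terminal disclaimer: QN-969510 expires on the earlier of 7 March 2005 and 9 July 2002.

2002-07-09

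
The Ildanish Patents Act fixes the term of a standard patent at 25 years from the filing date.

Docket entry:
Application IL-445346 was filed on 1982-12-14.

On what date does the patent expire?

Filing date + 25 years → 14 December 2007.

December 14, 2007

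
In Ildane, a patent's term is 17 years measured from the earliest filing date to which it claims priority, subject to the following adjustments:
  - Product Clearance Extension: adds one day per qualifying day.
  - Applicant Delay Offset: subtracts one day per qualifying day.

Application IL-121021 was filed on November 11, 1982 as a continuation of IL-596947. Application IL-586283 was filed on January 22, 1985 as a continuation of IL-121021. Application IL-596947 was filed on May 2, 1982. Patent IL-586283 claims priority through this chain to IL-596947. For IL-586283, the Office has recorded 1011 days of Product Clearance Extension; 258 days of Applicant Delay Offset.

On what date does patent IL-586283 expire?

Earliest priority filing: 2 May 1982.
Base term: 2 May 1982 + 17 years → 2 May 1999.
Product Clearance Extension: +1011 days → 6 February 2002.
Applicant Delay Offset: −258 days → 24 May 2001.

May 24, 2001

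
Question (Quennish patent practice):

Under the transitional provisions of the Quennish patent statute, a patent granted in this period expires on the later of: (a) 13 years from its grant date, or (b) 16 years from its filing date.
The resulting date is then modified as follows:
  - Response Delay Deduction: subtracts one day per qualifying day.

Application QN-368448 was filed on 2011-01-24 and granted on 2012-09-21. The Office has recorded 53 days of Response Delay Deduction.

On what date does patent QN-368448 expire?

December 2, 2026

(a) grant + 13 years → 21 September 2025.
(b) filing + 16 years → 24 January 2027.
Later of the two: 24 January 2027.
Response Delay Deduction: −53 days → 2 December 2026.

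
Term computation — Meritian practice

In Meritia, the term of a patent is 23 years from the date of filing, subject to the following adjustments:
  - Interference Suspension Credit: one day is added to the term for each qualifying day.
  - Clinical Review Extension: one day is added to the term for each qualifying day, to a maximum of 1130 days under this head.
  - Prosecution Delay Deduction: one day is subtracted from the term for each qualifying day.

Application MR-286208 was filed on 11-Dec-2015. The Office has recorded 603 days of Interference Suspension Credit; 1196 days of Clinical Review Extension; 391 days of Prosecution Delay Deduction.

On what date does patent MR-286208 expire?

2042-08-14

Base term: filing date + 23 years → 11 December 2038.
Interference Suspension Credit: +603 days → 5 August 2040.
Clinical Review Extension: 1196 days claimed exceeds the 1130-day cap, so +1130 days → 9 September 2043.
Prosecution Delay Deduction: −391 days → 14 August 2042.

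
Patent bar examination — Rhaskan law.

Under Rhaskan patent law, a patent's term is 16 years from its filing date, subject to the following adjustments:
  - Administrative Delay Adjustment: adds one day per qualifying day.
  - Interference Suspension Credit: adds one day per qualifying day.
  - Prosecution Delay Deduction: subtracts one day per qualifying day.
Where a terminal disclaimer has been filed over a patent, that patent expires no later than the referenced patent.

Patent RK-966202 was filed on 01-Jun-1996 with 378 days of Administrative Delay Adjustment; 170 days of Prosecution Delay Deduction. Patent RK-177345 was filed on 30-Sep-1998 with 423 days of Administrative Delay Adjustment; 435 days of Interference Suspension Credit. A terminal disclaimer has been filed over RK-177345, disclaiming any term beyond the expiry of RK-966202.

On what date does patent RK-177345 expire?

2012-12-26

Natural term of RK-177345:
  Base: filing + 16 years → 30 September 2014.
  Administrative Delay Adjustment: +423 days → 27 November 2015.
  Interference Suspension Credit: +435 days → 4 February 2017.
Expiry of referenced patent RK-966202:
  Base: filing + 16 years → 1 June 2012.
  Administrative Delay Adjustment: +378 days → 14 June 2013.
  Prosecution Delay Deduction: −170 days → 26 December 2012.
Terminal disclaimer: RK-177345 expires on the earlier of 4 February 2017 and 26 December 2012.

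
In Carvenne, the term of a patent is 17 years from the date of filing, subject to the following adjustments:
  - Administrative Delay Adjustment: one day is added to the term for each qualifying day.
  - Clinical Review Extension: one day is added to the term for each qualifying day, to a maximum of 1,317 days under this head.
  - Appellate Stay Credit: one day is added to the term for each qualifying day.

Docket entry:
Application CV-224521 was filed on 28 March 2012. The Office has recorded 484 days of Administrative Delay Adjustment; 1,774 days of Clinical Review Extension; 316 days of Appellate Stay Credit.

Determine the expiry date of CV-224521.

2035-01-13

Base term: filing date + 17 years → 28 March 2029.
Administrative Delay Adjustment: +484 days → 25 July 2030.
Clinical Review Extension: 1774 days claimed exceeds the 1317-day cap, so +1317 days → 3 March 2034.
Appellate Stay Credit: +316 days → 13 January 2035.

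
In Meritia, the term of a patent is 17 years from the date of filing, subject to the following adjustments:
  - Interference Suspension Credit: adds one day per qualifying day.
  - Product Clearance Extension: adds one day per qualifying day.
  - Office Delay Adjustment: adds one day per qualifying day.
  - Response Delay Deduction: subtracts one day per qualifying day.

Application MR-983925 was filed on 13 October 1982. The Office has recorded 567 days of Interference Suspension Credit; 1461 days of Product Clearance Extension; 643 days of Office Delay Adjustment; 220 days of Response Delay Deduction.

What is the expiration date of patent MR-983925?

Base term: filing date + 17 years → 13 October 1999.
Interference Suspension Credit: +567 days → 2 May 2001.
Product Clearance Extension: +1461 days → 2 May 2005.
Office Delay Adjustment: +643 days → 4 February 2007.
Response Delay Deduction: −220 days → 29 June 2006.

June 29, 2006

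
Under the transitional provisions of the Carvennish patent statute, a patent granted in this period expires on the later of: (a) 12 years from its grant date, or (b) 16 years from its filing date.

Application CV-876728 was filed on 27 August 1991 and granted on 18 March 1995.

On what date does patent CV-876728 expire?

August 27, 2007

(a) grant + 12 years → 18 March 2007.
(b) filing + 16 years → 27 August 2007.
Later of the two: 27 August 2007.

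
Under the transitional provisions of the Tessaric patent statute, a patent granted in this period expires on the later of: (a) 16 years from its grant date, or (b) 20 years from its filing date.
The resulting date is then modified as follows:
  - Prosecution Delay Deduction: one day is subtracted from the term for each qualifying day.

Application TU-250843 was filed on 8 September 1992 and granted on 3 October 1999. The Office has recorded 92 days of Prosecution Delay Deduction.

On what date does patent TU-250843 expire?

(a) grant + 16 years → 3 October 2015.
(b) filing + 20 years → 8 September 2012.
Later of the two: 3 October 2015.
Prosecution Delay Deduction: −92 days → 3 July 2015.

July 3, 2015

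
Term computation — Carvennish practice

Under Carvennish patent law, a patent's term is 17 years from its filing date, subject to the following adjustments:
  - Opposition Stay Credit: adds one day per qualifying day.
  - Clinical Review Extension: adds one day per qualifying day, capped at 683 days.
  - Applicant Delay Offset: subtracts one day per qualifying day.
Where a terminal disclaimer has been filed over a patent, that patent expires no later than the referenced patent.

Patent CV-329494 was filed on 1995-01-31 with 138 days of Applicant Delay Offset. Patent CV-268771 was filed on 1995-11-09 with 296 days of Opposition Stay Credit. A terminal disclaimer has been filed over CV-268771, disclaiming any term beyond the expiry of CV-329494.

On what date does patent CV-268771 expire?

September 15, 2011

Natural term of CV-268771:
  Base: filing + 17 years → 9 November 2012.
  Opposition Stay Credit: +296 days → 1 September 2013.
Expiry of referenced patent CV-329494:
  Base: filing + 17 years → 31 January 2012.
  Applicant Delay Offset: −138 days → 15 September 2011.
Terminal disclaimer: CV-268771 expires on the earlier of 1 September 2013 and 15 September 2011.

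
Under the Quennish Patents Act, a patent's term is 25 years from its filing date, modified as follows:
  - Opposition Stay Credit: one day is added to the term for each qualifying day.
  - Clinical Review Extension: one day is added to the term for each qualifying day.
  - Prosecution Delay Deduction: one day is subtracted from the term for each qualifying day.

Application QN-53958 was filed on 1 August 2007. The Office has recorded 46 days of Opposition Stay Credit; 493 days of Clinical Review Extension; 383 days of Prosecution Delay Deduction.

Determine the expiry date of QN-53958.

January 4, 2033

Base term: filing date + 25 years → 1 August 2032.
Opposition Stay Credit: +46 days → 16 September 2032.
Clinical Review Extension: +493 days → 22 January 2034.
Prosecution Delay Deduction: −383 days → 4 January 2033.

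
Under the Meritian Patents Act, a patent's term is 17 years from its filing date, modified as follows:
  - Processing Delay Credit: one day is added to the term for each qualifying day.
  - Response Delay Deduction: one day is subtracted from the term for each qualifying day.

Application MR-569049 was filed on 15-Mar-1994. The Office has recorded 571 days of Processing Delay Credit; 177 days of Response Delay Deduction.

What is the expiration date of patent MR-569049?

Base term: filing date + 17 years → 15 March 2011.
Processing Delay Credit: +571 days → 6 October 2012.
Response Delay Deduction: −177 days → 12 April 2012.

April 12, 2012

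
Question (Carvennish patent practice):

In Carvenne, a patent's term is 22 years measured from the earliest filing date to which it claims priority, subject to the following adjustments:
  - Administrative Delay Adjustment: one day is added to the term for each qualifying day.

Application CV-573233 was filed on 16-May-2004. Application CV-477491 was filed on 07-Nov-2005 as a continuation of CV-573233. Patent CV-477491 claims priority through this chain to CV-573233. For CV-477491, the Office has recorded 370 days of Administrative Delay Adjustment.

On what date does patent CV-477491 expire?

Earliest priority filing: 16 May 2004.
Base term: 16 May 2004 + 22 years → 16 May 2026.
Administrative Delay Adjustment: +370 days → 21 May 2027.

May 21, 2027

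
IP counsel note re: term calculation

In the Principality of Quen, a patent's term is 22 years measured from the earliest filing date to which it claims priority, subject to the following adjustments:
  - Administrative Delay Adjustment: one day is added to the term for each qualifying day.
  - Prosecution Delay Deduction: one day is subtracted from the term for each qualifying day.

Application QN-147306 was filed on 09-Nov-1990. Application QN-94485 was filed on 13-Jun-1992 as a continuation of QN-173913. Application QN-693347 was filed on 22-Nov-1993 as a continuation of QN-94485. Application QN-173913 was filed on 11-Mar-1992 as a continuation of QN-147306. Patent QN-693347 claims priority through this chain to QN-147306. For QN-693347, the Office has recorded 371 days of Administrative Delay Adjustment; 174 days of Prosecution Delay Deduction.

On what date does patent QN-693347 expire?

Earliest priority filing: 9 November 1990.
Base term: 9 November 1990 + 22 years → 9 November 2012.
Administrative Delay Adjustment: +371 days → 15 November 2013.
Prosecution Delay Deduction: −174 days → 25 May 2013.

2013-05-25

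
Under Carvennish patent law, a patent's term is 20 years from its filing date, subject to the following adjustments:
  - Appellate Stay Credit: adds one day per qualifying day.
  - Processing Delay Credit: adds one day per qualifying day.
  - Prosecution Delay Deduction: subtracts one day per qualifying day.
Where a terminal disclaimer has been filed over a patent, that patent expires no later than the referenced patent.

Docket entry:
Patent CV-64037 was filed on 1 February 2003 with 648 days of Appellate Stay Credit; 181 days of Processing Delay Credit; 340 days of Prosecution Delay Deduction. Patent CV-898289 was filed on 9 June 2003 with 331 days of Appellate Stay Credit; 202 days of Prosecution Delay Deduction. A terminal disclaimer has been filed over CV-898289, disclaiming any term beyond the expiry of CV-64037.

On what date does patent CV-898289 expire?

2023-10-16

Natural term of CV-898289:
  Base: filing + 20 years → 9 June 2023.
  Appellate Stay Credit: +331 days → 5 May 2024.
  Prosecution Delay Deduction: −202 days → 16 October 2023.
Expiry of referenced patent CV-64037:
  Base: filing + 20 years → 1 February 2023.
  Appellate Stay Credit: +648 days → 10 November 2024.
  Processing Delay Credit: +181 days → 10 May 2025.
  Prosecution Delay Deduction: −340 days → 4 June 2024.
Terminal disclaimer: CV-898289 expires on the earlier of 16 October 2023 and 4 June 2024.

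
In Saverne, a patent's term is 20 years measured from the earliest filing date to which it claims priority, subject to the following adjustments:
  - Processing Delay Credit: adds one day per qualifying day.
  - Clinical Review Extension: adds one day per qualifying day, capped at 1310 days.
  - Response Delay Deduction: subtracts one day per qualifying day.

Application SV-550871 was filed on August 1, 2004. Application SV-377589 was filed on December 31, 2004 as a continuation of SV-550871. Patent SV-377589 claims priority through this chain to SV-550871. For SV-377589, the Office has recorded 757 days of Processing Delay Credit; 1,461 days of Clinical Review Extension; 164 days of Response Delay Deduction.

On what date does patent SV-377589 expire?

October 17, 2029

Earliest priority filing: 1 August 2004.
Base term: 1 August 2004 + 20 years → 1 August 2024.
Processing Delay Credit: +757 days → 28 August 2026.
Clinical Review Extension: 1461 days claimed exceeds the 1310-day cap, so +1310 days → 30 March 2030.
Response Delay Deduction: −164 days → 17 October 2029.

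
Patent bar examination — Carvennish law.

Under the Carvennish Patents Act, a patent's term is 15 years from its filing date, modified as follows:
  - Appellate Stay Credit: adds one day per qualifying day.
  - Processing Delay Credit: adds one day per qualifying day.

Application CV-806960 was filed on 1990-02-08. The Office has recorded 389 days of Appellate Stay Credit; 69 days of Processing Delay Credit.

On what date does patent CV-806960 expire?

Base term: filing date + 15 years → 8 February 2005.
Appellate Stay Credit: +389 days → 4 March 2006.
Processing Delay Credit: +69 days → 12 May 2006.

2006-05-12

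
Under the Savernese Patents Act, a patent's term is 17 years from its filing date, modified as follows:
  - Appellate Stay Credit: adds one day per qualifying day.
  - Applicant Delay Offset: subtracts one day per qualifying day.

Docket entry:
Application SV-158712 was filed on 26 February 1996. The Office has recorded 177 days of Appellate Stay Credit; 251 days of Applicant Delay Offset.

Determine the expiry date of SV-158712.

Base term: filing date + 17 years → 26 February 2013.
Appellate Stay Credit: +177 days → 22 August 2013.
Applicant Delay Offset: −251 days → 14 December 2012.

2012-12-14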